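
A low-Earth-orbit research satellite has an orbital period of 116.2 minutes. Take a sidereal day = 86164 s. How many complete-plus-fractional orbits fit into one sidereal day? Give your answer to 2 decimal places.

12.36

T = 116.2 min = 6972.0 s.
Orbits per sidereal day = 86164 / 6972.0 = 12.359.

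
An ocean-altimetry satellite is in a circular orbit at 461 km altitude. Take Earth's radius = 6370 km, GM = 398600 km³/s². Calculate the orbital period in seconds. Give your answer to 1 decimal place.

5618.7 seconds

Semi-major axis a = 6370 + 461 = 6831 km. Period T = 2π√(a³/μ) = 2π√(6831³/398600) = 5618.7 s = 93.65 min.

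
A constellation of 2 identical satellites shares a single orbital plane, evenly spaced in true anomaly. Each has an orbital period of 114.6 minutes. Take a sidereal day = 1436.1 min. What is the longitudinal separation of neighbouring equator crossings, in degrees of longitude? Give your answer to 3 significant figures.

14.4°

T = 114.6 min = 6876.0 s.
Single-satellite node shift = (6876.0/86166) × 360° = 28.73°.
With 2 satellites evenly phased, successive equator crossings are 28.73/2 = 14.364° apart.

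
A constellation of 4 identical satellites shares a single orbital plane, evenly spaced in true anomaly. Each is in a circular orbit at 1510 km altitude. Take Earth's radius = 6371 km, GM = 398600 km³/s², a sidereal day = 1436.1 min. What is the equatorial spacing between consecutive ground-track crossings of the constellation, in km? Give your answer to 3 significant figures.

809 km

Semi-major axis a = 6371 + 1510 = 7881 km. Period T = 2π√(a³/μ) = 2π√(7881³/398600) = 6962.8 s = 116.05 min.
Single-satellite node shift = (6962.8/86166) × 360° = 29.09°.
With 4 satellites evenly phased, successive equator crossings are 29.09/4 = 7.273° apart.
That is 7.273 × 111.2 = 809 km at the equator.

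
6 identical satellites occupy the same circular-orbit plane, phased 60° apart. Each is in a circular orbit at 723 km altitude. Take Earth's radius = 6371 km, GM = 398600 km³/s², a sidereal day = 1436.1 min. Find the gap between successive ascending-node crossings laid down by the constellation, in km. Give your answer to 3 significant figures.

Semi-major axis a = 6371 + 723 = 7094 km. Period T = 2π√(a³/μ) = 2π√(7094³/398600) = 5946.3 s = 99.11 min.
Single-satellite node shift = (5946.3/86166) × 360° = 24.84°.
With 6 satellites evenly phased, successive equator crossings are 24.84/6 = 4.141° apart.
That is 4.141 × 111.2 = 460 km at the equator.

460 km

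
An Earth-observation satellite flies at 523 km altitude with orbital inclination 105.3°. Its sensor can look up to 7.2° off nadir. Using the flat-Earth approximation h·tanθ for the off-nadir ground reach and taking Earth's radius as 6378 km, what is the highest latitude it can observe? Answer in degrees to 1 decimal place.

75.3°

Retrograde orbit: the ground track reaches ±(180° − i) = ±(180 − 105.3) = ±74.7°.
Sensor half-swath on the ground ≈ 523·tan(7.2°) = 66 km = 0.59° of latitude.
Maximum observable latitude ≈ 74.7 + 0.59 = 75.3°.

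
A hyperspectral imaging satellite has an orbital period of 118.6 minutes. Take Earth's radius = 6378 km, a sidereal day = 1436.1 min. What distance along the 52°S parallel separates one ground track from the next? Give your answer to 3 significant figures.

T = 118.6 min = 7116.0 s.
Node shift per orbit = (7116.0/86166) × 360° = 29.73°.
Equatorial spacing = 29.73 × 111.3 km/° = 3310 km.
At 52° latitude, spacing = 3310 × cos(52°) = 2038 km.

2040 km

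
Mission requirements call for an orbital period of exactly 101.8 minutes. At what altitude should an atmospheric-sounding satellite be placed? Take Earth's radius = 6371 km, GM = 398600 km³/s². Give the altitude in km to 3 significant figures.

T = 101.8 min = 6108.0 s.
From T = 2π√(a³/μ): a = (μ T²/4π²)^(1/3) = (398600 × 6108.0² / 4π²)^(1/3) = 7222 km.
Altitude h = a − R = 7222 − 6371 = 851 km.

851 km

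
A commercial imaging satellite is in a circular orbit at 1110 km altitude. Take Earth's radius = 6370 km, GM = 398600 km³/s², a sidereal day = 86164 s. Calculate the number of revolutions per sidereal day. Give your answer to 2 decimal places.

13.38

Semi-major axis a = 6370 + 1110 = 7480 km. Period T = 2π√(a³/μ) = 2π√(7480³/398600) = 6438.2 s = 107.30 min.
Orbits per sidereal day = 86164 / 6438.2 = 13.383.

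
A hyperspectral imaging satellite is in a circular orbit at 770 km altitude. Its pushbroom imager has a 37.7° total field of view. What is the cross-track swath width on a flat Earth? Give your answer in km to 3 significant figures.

526 km

Half-angle = 37.7°/2 = 18.85°.
Swath width ≈ 2h·tan(θ/2) = 2 × 770 × tan(18.85°) = 525.8 km.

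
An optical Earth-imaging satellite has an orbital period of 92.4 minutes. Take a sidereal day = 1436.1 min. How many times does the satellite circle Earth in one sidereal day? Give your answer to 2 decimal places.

T = 92.4 min = 5544.0 s.
Orbits per sidereal day = 86166 / 5544.0 = 15.542.

15.54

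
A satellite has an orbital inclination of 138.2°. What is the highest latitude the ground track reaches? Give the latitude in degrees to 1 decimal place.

Retrograde orbit: the ground track reaches ±(180° − i) = ±(180 − 138.2) = ±41.8°.

41.8°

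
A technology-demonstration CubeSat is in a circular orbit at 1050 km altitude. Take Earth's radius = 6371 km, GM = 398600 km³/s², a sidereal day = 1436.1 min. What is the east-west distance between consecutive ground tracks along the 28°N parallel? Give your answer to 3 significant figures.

Semi-major axis a = 6371 + 1050 = 7421 km. Period T = 2π√(a³/μ) = 2π√(7421³/398600) = 6362.2 s = 106.04 min.
Node shift per orbit = (6362.2/86166) × 360° = 26.58°.
Equatorial spacing = 26.58 × 111.2 km/° = 2956 km.
At 28° latitude, spacing = 2956 × cos(28°) = 2610 km.

2610 km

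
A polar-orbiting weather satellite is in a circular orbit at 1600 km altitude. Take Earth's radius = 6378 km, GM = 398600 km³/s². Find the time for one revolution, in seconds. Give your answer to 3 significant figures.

7090 seconds

Semi-major axis a = 6378 + 1600 = 7978 km. Period T = 2π√(a³/μ) = 2π√(7978³/398600) = 7091.7 s = 118.20 min.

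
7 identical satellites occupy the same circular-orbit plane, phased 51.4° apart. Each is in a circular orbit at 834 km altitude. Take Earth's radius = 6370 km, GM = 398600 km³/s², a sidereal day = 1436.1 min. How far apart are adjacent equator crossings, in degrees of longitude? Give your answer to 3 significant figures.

3.63°

Semi-major axis a = 6370 + 834 = 7204 km. Period T = 2π√(a³/μ) = 2π√(7204³/398600) = 6085.2 s = 101.42 min.
Single-satellite node shift = (6085.2/86166) × 360° = 25.42°.
With 7 satellites evenly phased, successive equator crossings are 25.42/7 = 3.632° apart.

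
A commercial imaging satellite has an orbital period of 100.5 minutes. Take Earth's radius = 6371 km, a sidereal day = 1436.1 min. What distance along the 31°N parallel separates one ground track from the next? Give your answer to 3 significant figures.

T = 100.5 min = 6030.0 s.
Node shift per orbit = (6030.0/86166) × 360° = 25.19°.
Equatorial spacing = 25.19 × 111.2 km/° = 2801 km.
At 31° latitude, spacing = 2801 × cos(31°) = 2401 km.

2400 km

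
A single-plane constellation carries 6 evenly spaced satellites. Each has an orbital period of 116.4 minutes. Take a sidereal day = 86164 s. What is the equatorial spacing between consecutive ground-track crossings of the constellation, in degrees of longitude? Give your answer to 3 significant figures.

4.86°

T = 116.4 min = 6984.0 s.
Single-satellite node shift = (6984.0/86164) × 360° = 29.18°.
With 6 satellites evenly phased, successive equator crossings are 29.18/6 = 4.863° apart.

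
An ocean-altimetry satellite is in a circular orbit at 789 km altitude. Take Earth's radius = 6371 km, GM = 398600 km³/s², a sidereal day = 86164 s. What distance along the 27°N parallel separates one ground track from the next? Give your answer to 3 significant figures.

2500 km

Semi-major axis a = 6371 + 789 = 7160 km. Period T = 2π√(a³/μ) = 2π√(7160³/398600) = 6029.5 s = 100.49 min.
Node shift per orbit = (6029.5/86164) × 360° = 25.19°.
Equatorial spacing = 25.19 × 111.2 km/° = 2801 km.
At 27° latitude, spacing = 2801 × cos(27°) = 2496 km.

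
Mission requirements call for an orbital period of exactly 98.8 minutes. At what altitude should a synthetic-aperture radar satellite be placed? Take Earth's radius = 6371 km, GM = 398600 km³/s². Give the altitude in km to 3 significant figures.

T = 98.8 min = 5928.0 s.
From T = 2π√(a³/μ): a = (μ T²/4π²)^(1/3) = (398600 × 5928.0² / 4π²)^(1/3) = 7079 km.
Altitude h = a − R = 7079 − 6371 = 708 km.

708 km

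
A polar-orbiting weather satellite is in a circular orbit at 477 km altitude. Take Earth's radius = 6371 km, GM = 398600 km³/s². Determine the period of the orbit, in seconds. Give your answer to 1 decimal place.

Semi-major axis a = 6371 + 477 = 6848 km. Period T = 2π√(a³/μ) = 2π√(6848³/398600) = 5639.7 s = 94.00 min.

5639.7 seconds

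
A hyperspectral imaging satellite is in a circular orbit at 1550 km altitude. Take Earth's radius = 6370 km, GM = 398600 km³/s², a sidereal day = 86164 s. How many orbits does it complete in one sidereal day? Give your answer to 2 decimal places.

Semi-major axis a = 6370 + 1550 = 7920 km. Period T = 2π√(a³/μ) = 2π√(7920³/398600) = 7014.5 s = 116.91 min.
Orbits per sidereal day = 86164 / 7014.5 = 12.284.

12.28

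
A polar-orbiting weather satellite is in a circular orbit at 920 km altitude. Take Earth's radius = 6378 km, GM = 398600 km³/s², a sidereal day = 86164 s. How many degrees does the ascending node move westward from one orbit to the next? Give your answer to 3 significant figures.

25.9°

Semi-major axis a = 6378 + 920 = 7298 km. Period T = 2π√(a³/μ) = 2π√(7298³/398600) = 6204.6 s = 103.41 min.
During one orbit Earth rotates (6204.6 / 86164) × 360° = 25.92°.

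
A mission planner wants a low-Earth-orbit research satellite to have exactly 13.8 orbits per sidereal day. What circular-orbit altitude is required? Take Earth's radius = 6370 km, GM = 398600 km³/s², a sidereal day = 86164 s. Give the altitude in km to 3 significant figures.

Required period T = 86164 / 13.8 = 6243.8 s.
From T = 2π√(a³/μ): a = (μ T²/4π²)^(1/3) = (398600 × 6243.8² / 4π²)^(1/3) = 7329 km.
Altitude h = a − R = 7329 − 6370 = 959 km.

959 km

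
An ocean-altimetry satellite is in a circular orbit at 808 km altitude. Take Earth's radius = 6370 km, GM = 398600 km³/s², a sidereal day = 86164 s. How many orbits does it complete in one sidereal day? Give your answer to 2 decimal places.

Semi-major axis a = 6370 + 808 = 7178 km. Period T = 2π√(a³/μ) = 2π√(7178³/398600) = 6052.2 s = 100.87 min.
Orbits per sidereal day = 86164 / 6052.2 = 14.237.

14.24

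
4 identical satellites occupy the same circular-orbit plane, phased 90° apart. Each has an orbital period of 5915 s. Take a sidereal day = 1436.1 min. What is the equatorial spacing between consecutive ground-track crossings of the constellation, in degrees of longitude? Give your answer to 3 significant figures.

6.18°

Single-satellite node shift = (5915.0/86166) × 360° = 24.71°.
With 4 satellites evenly phased, successive equator crossings are 24.71/4 = 6.178° apart.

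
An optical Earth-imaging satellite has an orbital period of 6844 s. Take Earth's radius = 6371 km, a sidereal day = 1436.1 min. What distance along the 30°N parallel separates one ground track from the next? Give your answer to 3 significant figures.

2750 km

Node shift per orbit = (6844.0/86166) × 360° = 28.59°.
Equatorial spacing = 28.59 × 111.2 km/° = 3180 km.
At 30° latitude, spacing = 3180 × cos(30°) = 2754 km.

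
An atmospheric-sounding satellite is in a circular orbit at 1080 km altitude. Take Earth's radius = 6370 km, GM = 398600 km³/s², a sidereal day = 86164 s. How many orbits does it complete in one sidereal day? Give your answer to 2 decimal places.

13.46

Semi-major axis a = 6370 + 1080 = 7450 km. Period T = 2π√(a³/μ) = 2π√(7450³/398600) = 6399.5 s = 106.66 min.
Orbits per sidereal day = 86164 / 6399.5 = 13.464.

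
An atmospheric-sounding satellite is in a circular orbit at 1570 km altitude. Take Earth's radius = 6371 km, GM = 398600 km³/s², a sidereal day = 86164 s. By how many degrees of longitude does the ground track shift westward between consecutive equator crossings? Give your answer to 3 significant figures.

29.4°

Semi-major axis a = 6371 + 1570 = 7941 km. Period T = 2π√(a³/μ) = 2π√(7941³/398600) = 7042.5 s = 117.37 min.
During one orbit Earth rotates (7042.5 / 86164) × 360° = 29.42°.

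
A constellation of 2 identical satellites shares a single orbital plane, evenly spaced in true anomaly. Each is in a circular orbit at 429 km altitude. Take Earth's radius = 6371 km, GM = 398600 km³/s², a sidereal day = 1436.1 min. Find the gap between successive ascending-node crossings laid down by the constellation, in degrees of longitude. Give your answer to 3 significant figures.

Semi-major axis a = 6371 + 429 = 6800 km. Period T = 2π√(a³/μ) = 2π√(6800³/398600) = 5580.5 s = 93.01 min.
Single-satellite node shift = (5580.5/86166) × 360° = 23.32°.
With 2 satellites evenly phased, successive equator crossings are 23.32/2 = 11.658° apart.

11.7°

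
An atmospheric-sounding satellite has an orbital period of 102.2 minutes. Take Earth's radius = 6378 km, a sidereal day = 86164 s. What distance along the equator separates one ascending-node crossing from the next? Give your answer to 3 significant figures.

2850 km

T = 102.2 min = 6132.0 s.
During one orbit Earth rotates (6132.0 / 86164) × 360° = 25.62°.
At the equator that is 25.62° × (2π·6378/360) km/° = 25.62 × 111.3 = 2852 km.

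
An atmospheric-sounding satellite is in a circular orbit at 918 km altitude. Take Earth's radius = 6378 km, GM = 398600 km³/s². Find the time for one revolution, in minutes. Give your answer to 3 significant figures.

Semi-major axis a = 6378 + 918 = 7296 km. Period T = 2π√(a³/μ) = 2π√(7296³/398600) = 6202.1 s = 103.37 min.

103 min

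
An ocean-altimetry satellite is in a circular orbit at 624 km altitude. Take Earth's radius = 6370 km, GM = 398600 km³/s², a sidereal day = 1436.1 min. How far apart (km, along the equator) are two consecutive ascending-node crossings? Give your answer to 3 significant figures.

Semi-major axis a = 6370 + 624 = 6994 km. Period T = 2π√(a³/μ) = 2π√(6994³/398600) = 5821.0 s = 97.02 min.
During one orbit Earth rotates (5821.0 / 86166) × 360° = 24.32°.
At the equator that is 24.32° × (2π·6370/360) km/° = 24.32 × 111.2 = 2704 km.

2700 km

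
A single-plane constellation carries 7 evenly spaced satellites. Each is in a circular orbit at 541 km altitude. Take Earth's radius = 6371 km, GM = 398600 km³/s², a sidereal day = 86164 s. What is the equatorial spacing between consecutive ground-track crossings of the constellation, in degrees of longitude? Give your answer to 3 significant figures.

Semi-major axis a = 6371 + 541 = 6912 km. Period T = 2π√(a³/μ) = 2π√(6912³/398600) = 5719.0 s = 95.32 min.
Single-satellite node shift = (5719.0/86164) × 360° = 23.89°.
With 7 satellites evenly phased, successive equator crossings are 23.89/7 = 3.413° apart.

3.41°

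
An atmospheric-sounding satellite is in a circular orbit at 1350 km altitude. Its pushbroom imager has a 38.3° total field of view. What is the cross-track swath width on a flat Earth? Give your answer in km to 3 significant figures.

Half-angle = 38.3°/2 = 19.15°.
Swath width ≈ 2h·tan(θ/2) = 2 × 1350 × tan(19.15°) = 937.6 km.

938 km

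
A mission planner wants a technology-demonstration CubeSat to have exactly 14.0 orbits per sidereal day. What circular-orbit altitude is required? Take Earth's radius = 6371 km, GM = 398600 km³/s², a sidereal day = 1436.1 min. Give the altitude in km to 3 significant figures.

888 km

Required period T = 86166 / 14.0 = 6154.7 s.
From T = 2π√(a³/μ): a = (μ T²/4π²)^(1/3) = (398600 × 6154.7² / 4π²)^(1/3) = 7259 km.
Altitude h = a − R = 7259 − 6371 = 888 km.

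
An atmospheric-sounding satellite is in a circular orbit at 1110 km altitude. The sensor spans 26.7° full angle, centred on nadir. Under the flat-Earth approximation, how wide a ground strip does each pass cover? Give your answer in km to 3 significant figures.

Half-angle = 26.7°/2 = 13.35°.
Swath width ≈ 2h·tan(θ/2) = 2 × 1110 × tan(13.35°) = 526.8 km.

527 km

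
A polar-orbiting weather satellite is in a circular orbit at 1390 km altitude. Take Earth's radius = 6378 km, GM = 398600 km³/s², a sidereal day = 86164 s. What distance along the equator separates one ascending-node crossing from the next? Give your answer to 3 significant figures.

3170 km

Semi-major axis a = 6378 + 1390 = 7768 km. Period T = 2π√(a³/μ) = 2π√(7768³/398600) = 6813.6 s = 113.56 min.
During one orbit Earth rotates (6813.6 / 86164) × 360° = 28.47°.
At the equator that is 28.47° × (2π·6378/360) km/° = 28.47 × 111.3 = 3169 km.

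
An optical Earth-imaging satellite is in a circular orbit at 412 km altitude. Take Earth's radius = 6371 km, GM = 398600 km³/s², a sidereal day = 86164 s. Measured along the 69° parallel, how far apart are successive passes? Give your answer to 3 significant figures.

Semi-major axis a = 6371 + 412 = 6783 km. Period T = 2π√(a³/μ) = 2π√(6783³/398600) = 5559.6 s = 92.66 min.
Node shift per orbit = (5559.6/86164) × 360° = 23.23°.
Equatorial spacing = 23.23 × 111.2 km/° = 2583 km.
At 69° latitude, spacing = 2583 × cos(69°) = 926 km.

926 km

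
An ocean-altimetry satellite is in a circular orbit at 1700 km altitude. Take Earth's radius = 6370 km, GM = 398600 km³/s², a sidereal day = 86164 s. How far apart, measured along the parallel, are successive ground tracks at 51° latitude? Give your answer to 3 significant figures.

Semi-major axis a = 6370 + 1700 = 8070 km. Period T = 2π√(a³/μ) = 2π√(8070³/398600) = 7214.8 s = 120.25 min.
Node shift per orbit = (7214.8/86164) × 360° = 30.14°.
Equatorial spacing = 30.14 × 111.2 km/° = 3351 km.
At 51° latitude, spacing = 3351 × cos(51°) = 2109 km.

2110 km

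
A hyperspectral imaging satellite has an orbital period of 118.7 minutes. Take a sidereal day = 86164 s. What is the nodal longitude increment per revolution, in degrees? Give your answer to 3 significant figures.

29.8°

T = 118.7 min = 7122.0 s.
During one orbit Earth rotates (7122.0 / 86164) × 360° = 29.76°.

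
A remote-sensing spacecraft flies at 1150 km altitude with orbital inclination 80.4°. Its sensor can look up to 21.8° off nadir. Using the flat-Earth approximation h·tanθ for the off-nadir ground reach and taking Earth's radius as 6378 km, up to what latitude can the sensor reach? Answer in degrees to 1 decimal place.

For a prograde orbit the ground track reaches latitude ±i = ±80.4°.
Sensor half-swath on the ground ≈ 1150·tan(21.8°) = 460 km = 4.13° of latitude.
Maximum observable latitude ≈ 80.4 + 4.13 = 84.5°.

84.5°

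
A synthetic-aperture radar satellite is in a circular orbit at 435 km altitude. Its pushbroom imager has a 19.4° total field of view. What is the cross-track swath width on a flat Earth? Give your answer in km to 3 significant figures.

149 km

Half-angle = 19.4°/2 = 9.7°.
Swath width ≈ 2h·tan(θ/2) = 2 × 435 × tan(9.7°) = 148.7 km.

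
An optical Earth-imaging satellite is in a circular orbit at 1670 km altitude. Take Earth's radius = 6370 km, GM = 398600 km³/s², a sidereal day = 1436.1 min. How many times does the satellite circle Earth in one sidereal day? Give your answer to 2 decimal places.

Semi-major axis a = 6370 + 1670 = 8040 km. Period T = 2π√(a³/μ) = 2π√(8040³/398600) = 7174.6 s = 119.58 min.
Orbits per sidereal day = 86166 / 7174.6 = 12.010.

12.01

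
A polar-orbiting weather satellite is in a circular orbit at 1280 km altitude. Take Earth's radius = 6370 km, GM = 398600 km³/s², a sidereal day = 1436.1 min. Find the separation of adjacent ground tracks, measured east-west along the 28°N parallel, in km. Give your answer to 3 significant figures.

2730 km

Semi-major axis a = 6370 + 1280 = 7650 km. Period T = 2π√(a³/μ) = 2π√(7650³/398600) = 6658.9 s = 110.98 min.
Node shift per orbit = (6658.9/86166) × 360° = 27.82°.
Equatorial spacing = 27.82 × 111.2 km/° = 3093 km.
At 28° latitude, spacing = 3093 × cos(28°) = 2731 km.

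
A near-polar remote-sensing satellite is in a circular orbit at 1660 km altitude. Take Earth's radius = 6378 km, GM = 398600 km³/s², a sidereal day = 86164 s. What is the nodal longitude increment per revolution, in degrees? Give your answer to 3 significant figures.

30.0°

Semi-major axis a = 6378 + 1660 = 8038 km. Period T = 2π√(a³/μ) = 2π√(8038³/398600) = 7171.9 s = 119.53 min.
During one orbit Earth rotates (7171.9 / 86164) × 360° = 29.96°.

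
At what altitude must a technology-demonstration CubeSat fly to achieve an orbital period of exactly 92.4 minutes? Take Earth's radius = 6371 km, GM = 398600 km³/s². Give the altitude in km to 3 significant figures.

399 km

T = 92.4 min = 5544.0 s.
From T = 2π√(a³/μ): a = (μ T²/4π²)^(1/3) = (398600 × 5544.0² / 4π²)^(1/3) = 6770 km.
Altitude h = a − R = 6770 − 6371 = 399 km.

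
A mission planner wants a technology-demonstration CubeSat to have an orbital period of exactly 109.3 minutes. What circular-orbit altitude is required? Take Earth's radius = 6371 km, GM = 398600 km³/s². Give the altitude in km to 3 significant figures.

T = 109.3 min = 6558.0 s.
From T = 2π√(a³/μ): a = (μ T²/4π²)^(1/3) = (398600 × 6558.0² / 4π²)^(1/3) = 7573 km.
Altitude h = a − R = 7573 − 6371 = 1202 km.

1200 km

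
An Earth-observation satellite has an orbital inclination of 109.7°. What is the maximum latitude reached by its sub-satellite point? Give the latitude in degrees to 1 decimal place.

70.3°

Retrograde orbit: the ground track reaches ±(180° − i) = ±(180 − 109.7) = ±70.3°.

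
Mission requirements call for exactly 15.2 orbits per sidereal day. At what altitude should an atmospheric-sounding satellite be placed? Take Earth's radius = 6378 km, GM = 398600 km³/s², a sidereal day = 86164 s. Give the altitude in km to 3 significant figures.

493 km

Required period T = 86164 / 15.2 = 5668.7 s.
From T = 2π√(a³/μ): a = (μ T²/4π²)^(1/3) = (398600 × 5668.7² / 4π²)^(1/3) = 6871 km.
Altitude h = a − R = 6871 − 6378 = 493 km.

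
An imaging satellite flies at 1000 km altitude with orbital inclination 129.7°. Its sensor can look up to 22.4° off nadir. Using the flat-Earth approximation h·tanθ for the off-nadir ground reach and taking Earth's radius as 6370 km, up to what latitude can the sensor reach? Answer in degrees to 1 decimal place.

Retrograde orbit: the ground track reaches ±(180° − i) = ±(180 − 129.7) = ±50.3°.
Sensor half-swath on the ground ≈ 1000·tan(22.4°) = 412 km = 3.71° of latitude.
Maximum observable latitude ≈ 50.3 + 3.71 = 54.0°.

54.0°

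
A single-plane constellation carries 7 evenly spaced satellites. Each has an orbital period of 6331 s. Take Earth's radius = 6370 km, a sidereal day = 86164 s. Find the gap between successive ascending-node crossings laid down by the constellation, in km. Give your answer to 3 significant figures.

Single-satellite node shift = (6331.0/86164) × 360° = 26.45°.
With 7 satellites evenly phased, successive equator crossings are 26.45/7 = 3.779° apart.
That is 3.779 × 111.2 = 420 km at the equator.

420 km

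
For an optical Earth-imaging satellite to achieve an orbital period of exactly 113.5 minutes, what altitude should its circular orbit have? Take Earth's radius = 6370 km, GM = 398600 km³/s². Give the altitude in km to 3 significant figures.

1400 km

T = 113.5 min = 6810.0 s.
From T = 2π√(a³/μ): a = (μ T²/4π²)^(1/3) = (398600 × 6810.0² / 4π²)^(1/3) = 7765 km.
Altitude h = a − R = 7765 − 6370 = 1395 km.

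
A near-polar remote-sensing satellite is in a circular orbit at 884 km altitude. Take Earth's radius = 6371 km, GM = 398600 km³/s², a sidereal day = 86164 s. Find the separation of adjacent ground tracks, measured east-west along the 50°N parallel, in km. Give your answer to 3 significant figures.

1840 km

Semi-major axis a = 6371 + 884 = 7255 km. Period T = 2π√(a³/μ) = 2π√(7255³/398600) = 6149.9 s = 102.50 min.
Node shift per orbit = (6149.9/86164) × 360° = 25.69°.
Equatorial spacing = 25.69 × 111.2 km/° = 2857 km.
At 50° latitude, spacing = 2857 × cos(50°) = 1837 km.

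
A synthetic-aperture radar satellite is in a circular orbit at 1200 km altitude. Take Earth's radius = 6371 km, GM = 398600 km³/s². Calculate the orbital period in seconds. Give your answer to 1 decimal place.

Semi-major axis a = 6371 + 1200 = 7571 km. Period T = 2π√(a³/μ) = 2π√(7571³/398600) = 6556.0 s = 109.27 min.

6556.0 seconds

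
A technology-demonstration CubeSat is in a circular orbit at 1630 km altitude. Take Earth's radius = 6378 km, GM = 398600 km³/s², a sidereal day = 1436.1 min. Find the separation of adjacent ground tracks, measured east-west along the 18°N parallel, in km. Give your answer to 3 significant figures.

Semi-major axis a = 6378 + 1630 = 8008 km. Period T = 2π√(a³/μ) = 2π√(8008³/398600) = 7131.8 s = 118.86 min.
Node shift per orbit = (7131.8/86166) × 360° = 29.80°.
Equatorial spacing = 29.80 × 111.3 km/° = 3317 km.
At 18° latitude, spacing = 3317 × cos(18°) = 3155 km.

3150 km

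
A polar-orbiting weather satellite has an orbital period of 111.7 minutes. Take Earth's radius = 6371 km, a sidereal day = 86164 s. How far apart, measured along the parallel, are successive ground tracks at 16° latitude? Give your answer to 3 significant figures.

T = 111.7 min = 6702.0 s.
Node shift per orbit = (6702.0/86164) × 360° = 28.00°.
Equatorial spacing = 28.00 × 111.2 km/° = 3114 km.
At 16° latitude, spacing = 3114 × cos(16°) = 2993 km.

2990 km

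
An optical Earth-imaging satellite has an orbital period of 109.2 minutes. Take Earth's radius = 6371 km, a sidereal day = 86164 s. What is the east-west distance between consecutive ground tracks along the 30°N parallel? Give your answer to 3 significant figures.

2640 km

T = 109.2 min = 6552.0 s.
Node shift per orbit = (6552.0/86164) × 360° = 27.37°.
Equatorial spacing = 27.37 × 111.2 km/° = 3044 km.
At 30° latitude, spacing = 3044 × cos(30°) = 2636 km.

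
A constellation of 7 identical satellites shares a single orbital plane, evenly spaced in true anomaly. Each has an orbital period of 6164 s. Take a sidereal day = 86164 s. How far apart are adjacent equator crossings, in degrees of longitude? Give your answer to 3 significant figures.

3.68°

Single-satellite node shift = (6164.0/86164) × 360° = 25.75°.
With 7 satellites evenly phased, successive equator crossings are 25.75/7 = 3.679° apart.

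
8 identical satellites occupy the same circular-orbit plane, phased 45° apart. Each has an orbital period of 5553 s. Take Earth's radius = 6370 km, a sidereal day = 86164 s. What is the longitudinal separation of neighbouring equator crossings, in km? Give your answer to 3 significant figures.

322 km

Single-satellite node shift = (5553.0/86164) × 360° = 23.20°.
With 8 satellites evenly phased, successive equator crossings are 23.20/8 = 2.900° apart.
That is 2.900 × 111.2 = 322 km at the equator.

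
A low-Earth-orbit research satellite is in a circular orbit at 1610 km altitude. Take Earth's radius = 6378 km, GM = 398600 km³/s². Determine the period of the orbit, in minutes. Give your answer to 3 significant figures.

118 min

Semi-major axis a = 6378 + 1610 = 7988 km. Period T = 2π√(a³/μ) = 2π√(7988³/398600) = 7105.1 s = 118.42 min.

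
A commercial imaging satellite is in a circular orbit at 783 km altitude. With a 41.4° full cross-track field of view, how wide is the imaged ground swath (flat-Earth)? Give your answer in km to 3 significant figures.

Half-angle = 41.4°/2 = 20.7°.
Swath width ≈ 2h·tan(θ/2) = 2 × 783 × tan(20.7°) = 591.7 km.

592 km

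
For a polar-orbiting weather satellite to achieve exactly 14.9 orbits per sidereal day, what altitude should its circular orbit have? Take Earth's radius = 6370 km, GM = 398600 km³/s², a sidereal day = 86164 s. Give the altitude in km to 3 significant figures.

Required period T = 86164 / 14.9 = 5782.8 s.
From T = 2π√(a³/μ): a = (μ T²/4π²)^(1/3) = (398600 × 5782.8² / 4π²)^(1/3) = 6963 km.
Altitude h = a − R = 6963 − 6370 = 593 km.

593 km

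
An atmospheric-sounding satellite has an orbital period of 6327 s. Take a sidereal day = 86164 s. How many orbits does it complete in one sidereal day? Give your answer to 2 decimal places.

Orbits per sidereal day = 86164 / 6327.0 = 13.618.

13.62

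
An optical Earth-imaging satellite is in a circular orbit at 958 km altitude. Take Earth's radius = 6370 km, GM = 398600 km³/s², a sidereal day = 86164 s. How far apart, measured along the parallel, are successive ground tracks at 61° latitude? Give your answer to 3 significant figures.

1410 km

Semi-major axis a = 6370 + 958 = 7328 km. Period T = 2π√(a³/μ) = 2π√(7328³/398600) = 6242.9 s = 104.05 min.
Node shift per orbit = (6242.9/86164) × 360° = 26.08°.
Equatorial spacing = 26.08 × 111.2 km/° = 2900 km.
At 61° latitude, spacing = 2900 × cos(61°) = 1406 km.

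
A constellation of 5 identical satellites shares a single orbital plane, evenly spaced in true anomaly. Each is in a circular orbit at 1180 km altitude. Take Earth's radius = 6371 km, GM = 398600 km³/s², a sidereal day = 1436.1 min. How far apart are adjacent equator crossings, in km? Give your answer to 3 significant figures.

Semi-major axis a = 6371 + 1180 = 7551 km. Period T = 2π√(a³/μ) = 2π√(7551³/398600) = 6530.1 s = 108.83 min.
Single-satellite node shift = (6530.1/86166) × 360° = 27.28°.
With 5 satellites evenly phased, successive equator crossings are 27.28/5 = 5.457° apart.
That is 5.457 × 111.2 = 607 km at the equator.

607 km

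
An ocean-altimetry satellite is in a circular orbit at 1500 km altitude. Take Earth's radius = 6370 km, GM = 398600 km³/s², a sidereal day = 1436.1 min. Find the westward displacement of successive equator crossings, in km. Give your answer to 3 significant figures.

3230 km

Semi-major axis a = 6370 + 1500 = 7870 km. Period T = 2π√(a³/μ) = 2π√(7870³/398600) = 6948.2 s = 115.80 min.
During one orbit Earth rotates (6948.2 / 86166) × 360° = 29.03°.
At the equator that is 29.03° × (2π·6370/360) km/° = 29.03 × 111.2 = 3227 km.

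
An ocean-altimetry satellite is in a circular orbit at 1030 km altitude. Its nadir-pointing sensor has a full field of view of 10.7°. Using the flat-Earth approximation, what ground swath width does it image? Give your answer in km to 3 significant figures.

Half-angle = 10.7°/2 = 5.35°.
Swath width ≈ 2h·tan(θ/2) = 2 × 1030 × tan(5.35°) = 192.9 km.

193 km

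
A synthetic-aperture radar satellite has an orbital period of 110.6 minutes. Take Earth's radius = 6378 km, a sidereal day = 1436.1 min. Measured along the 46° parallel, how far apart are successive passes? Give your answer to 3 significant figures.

2140 km

T = 110.6 min = 6636.0 s.
Node shift per orbit = (6636.0/86166) × 360° = 27.73°.
Equatorial spacing = 27.73 × 111.3 km/° = 3086 km.
At 46° latitude, spacing = 3086 × cos(46°) = 2144 km.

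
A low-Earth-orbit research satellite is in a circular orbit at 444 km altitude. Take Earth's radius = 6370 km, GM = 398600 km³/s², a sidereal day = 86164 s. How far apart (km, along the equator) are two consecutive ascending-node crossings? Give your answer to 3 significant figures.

2600 km

Semi-major axis a = 6370 + 444 = 6814 km. Period T = 2π√(a³/μ) = 2π√(6814³/398600) = 5597.8 s = 93.30 min.
During one orbit Earth rotates (5597.8 / 86164) × 360° = 23.39°.
At the equator that is 23.39° × (2π·6370/360) km/° = 23.39 × 111.2 = 2600 km.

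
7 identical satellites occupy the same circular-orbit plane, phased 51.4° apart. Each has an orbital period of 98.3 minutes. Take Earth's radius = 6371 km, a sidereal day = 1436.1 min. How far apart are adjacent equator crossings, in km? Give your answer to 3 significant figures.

391 km

T = 98.3 min = 5898.0 s.
Single-satellite node shift = (5898.0/86166) × 360° = 24.64°.
With 7 satellites evenly phased, successive equator crossings are 24.64/7 = 3.520° apart.
That is 3.520 × 111.2 = 391 km at the equator.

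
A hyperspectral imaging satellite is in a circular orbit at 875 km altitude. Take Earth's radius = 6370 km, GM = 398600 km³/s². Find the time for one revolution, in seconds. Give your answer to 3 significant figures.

6140 seconds

Semi-major axis a = 6370 + 875 = 7245 km. Period T = 2π√(a³/μ) = 2π√(7245³/398600) = 6137.2 s = 102.29 min.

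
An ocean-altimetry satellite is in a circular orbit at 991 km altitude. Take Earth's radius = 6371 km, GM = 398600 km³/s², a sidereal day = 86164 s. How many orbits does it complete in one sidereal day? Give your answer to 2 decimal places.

13.71

Semi-major axis a = 6371 + 991 = 7362 km. Period T = 2π√(a³/μ) = 2π√(7362³/398600) = 6286.4 s = 104.77 min.
Orbits per sidereal day = 86164 / 6286.4 = 13.706.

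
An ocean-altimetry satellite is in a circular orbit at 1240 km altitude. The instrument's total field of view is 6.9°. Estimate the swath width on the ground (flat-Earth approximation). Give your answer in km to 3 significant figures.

150 km

Half-angle = 6.9°/2 = 3.45°.
Swath width ≈ 2h·tan(θ/2) = 2 × 1240 × tan(3.45°) = 149.5 km.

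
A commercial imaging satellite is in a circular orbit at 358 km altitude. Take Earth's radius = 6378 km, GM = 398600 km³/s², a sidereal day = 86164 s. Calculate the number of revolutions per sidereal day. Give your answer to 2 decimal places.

15.66

Semi-major axis a = 6378 + 358 = 6736 km. Period T = 2π√(a³/μ) = 2π√(6736³/398600) = 5501.9 s = 91.70 min.
Orbits per sidereal day = 86164 / 5501.9 = 15.661.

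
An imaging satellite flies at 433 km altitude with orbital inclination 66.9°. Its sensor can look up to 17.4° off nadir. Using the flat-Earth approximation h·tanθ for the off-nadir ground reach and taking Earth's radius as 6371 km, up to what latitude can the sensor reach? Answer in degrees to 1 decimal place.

68.1°

For a prograde orbit the ground track reaches latitude ±i = ±66.9°.
Sensor half-swath on the ground ≈ 433·tan(17.4°) = 136 km = 1.22° of latitude.
Maximum observable latitude ≈ 66.9 + 1.22 = 68.1°.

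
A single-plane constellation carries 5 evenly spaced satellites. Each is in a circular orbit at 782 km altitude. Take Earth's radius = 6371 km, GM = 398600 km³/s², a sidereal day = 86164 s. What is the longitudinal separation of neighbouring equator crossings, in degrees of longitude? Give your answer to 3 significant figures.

5.03°

Semi-major axis a = 6371 + 782 = 7153 km. Period T = 2π√(a³/μ) = 2π√(7153³/398600) = 6020.7 s = 100.34 min.
Single-satellite node shift = (6020.7/86164) × 360° = 25.15°.
With 5 satellites evenly phased, successive equator crossings are 25.15/5 = 5.031° apart.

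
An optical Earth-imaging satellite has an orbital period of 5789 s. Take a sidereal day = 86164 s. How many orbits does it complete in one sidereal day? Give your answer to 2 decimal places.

14.88

Orbits per sidereal day = 86164 / 5789.0 = 14.884.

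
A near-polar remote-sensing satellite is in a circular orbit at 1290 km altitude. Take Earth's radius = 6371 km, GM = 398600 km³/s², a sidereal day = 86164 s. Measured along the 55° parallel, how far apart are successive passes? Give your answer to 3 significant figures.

Semi-major axis a = 6371 + 1290 = 7661 km. Period T = 2π√(a³/μ) = 2π√(7661³/398600) = 6673.3 s = 111.22 min.
Node shift per orbit = (6673.3/86164) × 360° = 27.88°.
Equatorial spacing = 27.88 × 111.2 km/° = 3100 km.
At 55° latitude, spacing = 3100 × cos(55°) = 1778 km.

1780 km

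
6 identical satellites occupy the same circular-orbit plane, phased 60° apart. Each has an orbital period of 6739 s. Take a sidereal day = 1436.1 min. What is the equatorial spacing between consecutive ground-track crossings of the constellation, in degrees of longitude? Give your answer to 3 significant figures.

Single-satellite node shift = (6739.0/86166) × 360° = 28.16°.
With 6 satellites evenly phased, successive equator crossings are 28.16/6 = 4.693° apart.

4.69°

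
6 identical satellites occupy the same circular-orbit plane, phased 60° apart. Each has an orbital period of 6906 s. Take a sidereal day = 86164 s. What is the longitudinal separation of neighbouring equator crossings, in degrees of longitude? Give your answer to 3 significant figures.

4.81°

Single-satellite node shift = (6906.0/86164) × 360° = 28.85°.
With 6 satellites evenly phased, successive equator crossings are 28.85/6 = 4.809° apart.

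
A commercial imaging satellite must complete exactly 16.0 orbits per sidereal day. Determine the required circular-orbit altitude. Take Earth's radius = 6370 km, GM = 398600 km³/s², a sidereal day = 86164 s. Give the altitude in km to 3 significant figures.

Required period T = 86164 / 16.0 = 5385.2 s.
From T = 2π√(a³/μ): a = (μ T²/4π²)^(1/3) = (398600 × 5385.2² / 4π²)^(1/3) = 6640 km.
Altitude h = a − R = 6640 − 6370 = 270 km.

270 km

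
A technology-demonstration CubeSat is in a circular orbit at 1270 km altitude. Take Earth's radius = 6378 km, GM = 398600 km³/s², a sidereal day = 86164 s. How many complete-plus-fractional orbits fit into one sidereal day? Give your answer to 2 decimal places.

12.94

Semi-major axis a = 6378 + 1270 = 7648 km. Period T = 2π√(a³/μ) = 2π√(7648³/398600) = 6656.3 s = 110.94 min.
Orbits per sidereal day = 86164 / 6656.3 = 12.945.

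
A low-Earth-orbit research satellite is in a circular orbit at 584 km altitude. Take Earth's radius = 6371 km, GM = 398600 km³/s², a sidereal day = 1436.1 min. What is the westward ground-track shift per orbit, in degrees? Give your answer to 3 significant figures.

24.1°

Semi-major axis a = 6371 + 584 = 6955 km. Period T = 2π√(a³/μ) = 2π√(6955³/398600) = 5772.4 s = 96.21 min.
During one orbit Earth rotates (5772.4 / 86166) × 360° = 24.12°.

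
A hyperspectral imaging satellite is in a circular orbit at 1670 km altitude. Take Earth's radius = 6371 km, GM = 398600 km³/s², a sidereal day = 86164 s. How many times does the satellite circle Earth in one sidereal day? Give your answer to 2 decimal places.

Semi-major axis a = 6371 + 1670 = 8041 km. Period T = 2π√(a³/μ) = 2π√(8041³/398600) = 7175.9 s = 119.60 min.
Orbits per sidereal day = 86164 / 7175.9 = 12.007.

12.01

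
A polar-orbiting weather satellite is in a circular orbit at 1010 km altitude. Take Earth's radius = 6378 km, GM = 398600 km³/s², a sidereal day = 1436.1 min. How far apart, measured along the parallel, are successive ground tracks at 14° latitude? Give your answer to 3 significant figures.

Semi-major axis a = 6378 + 1010 = 7388 km. Period T = 2π√(a³/μ) = 2π√(7388³/398600) = 6319.8 s = 105.33 min.
Node shift per orbit = (6319.8/86166) × 360° = 26.40°.
Equatorial spacing = 26.40 × 111.3 km/° = 2939 km.
At 14° latitude, spacing = 2939 × cos(14°) = 2852 km.

2850 km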